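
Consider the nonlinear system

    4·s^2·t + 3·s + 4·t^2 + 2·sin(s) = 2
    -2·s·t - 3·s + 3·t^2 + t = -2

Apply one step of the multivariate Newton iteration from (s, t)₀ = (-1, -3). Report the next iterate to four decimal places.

At (-1, -3): F = (17.317058, 23.0000).
Jacobian J = [[8·s·t + 2·cos(s) + 3, 4·s^2 + 8·t], [-2·t - 3, -2·s + 6·t + 1]].
At the point, J = [[28.080605, -20.0000], [3.0000, -15.0000]] (det J = -361.209069).
Solving J·Δ = −F gives Δ = (0.5544, 1.6442).
Then the next iterate is (s, t)₁ = (-0.4456, -1.3558).

(-0.4456, -1.3558)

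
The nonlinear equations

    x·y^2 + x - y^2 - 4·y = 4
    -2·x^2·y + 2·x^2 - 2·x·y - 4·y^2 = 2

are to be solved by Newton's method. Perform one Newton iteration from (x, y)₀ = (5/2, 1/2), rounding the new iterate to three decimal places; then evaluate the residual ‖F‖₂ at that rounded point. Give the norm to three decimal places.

At (5/2, 1/2): F = (-3.125, 0.750).
Jacobian J = [[y^2 + 1, 2·x·y - 2·y - 4], [-4·x·y + 4·x - 2·y, -2·x^2 - 2·x - 8·y]].
At the point, J = [[1.250, -2.500], [4.000, -21.500]] (det J = -16.875).
Solving J·Δ = −F gives Δ = (4.093, 0.796).
Then the next iterate is (x, y)₁ = (6.593, 1.296).
Re-evaluating at (6.593, 1.296): F = (6.80309, -51.54037), so ‖F‖₂ = 51.987.

51.987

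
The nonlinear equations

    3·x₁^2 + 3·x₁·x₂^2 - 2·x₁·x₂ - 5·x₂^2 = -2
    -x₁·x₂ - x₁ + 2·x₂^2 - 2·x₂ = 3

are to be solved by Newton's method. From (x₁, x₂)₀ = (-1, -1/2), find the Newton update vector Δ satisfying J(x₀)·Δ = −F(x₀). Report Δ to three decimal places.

At (-1, -1/2): F = (2.000, -1.000).
Jacobian J = [[6·x₁ + 3·x₂^2 - 2·x₂, 6·x₁·x₂ - 2·x₁ - 10·x₂], [-x₂ - 1, -x₁ + 4·x₂ - 2]].
At the point, J = [[-4.250, 10.000], [-0.500, -3.000]] (det J = 17.750).
Solving J·Δ = −F gives Δ = (-0.225, -0.296).

(-0.225, -0.296)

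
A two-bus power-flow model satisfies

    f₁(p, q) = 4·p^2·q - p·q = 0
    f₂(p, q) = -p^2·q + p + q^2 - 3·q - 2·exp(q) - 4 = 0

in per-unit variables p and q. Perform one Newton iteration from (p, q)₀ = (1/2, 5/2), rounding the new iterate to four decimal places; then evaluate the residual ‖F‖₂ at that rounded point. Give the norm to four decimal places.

12.5241

At (1/2, 5/2): F = (1.2500, -29.739988).
Jacobian J = [[8·p·q - q, 4·p^2 - p], [-2·p·q + 1, -p^2 + 2·q - 2·exp(q) - 3]].
At the point, J = [[7.5000, 0.5000], [-1.5000, -22.614988]] (det J = -168.862409).
Solving J·Δ = −F gives Δ = (-0.0793, -1.3098).
Then the next iterate is (p, q)₁ = (0.4207, 1.1902).
Re-evaluating at (0.4207, 1.1902): F = (0.341890, -12.519453), so ‖F‖₂ = 12.5241.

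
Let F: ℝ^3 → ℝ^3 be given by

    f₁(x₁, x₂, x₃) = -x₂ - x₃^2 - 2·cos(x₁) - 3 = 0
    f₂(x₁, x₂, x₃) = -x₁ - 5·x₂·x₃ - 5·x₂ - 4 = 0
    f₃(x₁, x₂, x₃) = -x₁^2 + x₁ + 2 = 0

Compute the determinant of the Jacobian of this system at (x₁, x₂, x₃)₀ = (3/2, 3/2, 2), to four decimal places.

105.0000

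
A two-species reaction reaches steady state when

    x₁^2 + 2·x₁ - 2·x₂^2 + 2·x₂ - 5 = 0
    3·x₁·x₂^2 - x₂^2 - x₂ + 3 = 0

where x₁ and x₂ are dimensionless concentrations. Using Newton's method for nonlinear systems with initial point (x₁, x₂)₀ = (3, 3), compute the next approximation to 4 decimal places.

At (3, 3): F = (-2.0000, 72.0000).
Jacobian J = [[2·x₁ + 2, -4·x₂ + 2], [3·x₂^2, 6·x₁·x₂ - 2·x₂ - 1]].
At the point, J = [[8.0000, -10.0000], [27.0000, 47.0000]] (det J = 646.0000).
Solving J·Δ = −F gives Δ = (-0.9690, -0.9752).
Then the next iterate is (x₁, x₂)₁ = (2.0310, 2.0248).

(2.0310, 2.0248)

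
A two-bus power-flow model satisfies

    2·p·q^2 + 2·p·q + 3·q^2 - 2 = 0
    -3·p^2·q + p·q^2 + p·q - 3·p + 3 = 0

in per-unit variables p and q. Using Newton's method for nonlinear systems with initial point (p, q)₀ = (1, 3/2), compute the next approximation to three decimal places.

(0.831, 0.854)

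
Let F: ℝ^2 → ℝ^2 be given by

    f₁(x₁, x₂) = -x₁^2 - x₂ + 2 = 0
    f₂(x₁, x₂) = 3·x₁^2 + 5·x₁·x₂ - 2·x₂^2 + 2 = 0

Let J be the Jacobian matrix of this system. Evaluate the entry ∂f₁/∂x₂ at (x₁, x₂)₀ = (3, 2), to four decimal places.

∂f₁/∂x₂ = -1.
At (3, 2) this is -1.0000.

-1.0000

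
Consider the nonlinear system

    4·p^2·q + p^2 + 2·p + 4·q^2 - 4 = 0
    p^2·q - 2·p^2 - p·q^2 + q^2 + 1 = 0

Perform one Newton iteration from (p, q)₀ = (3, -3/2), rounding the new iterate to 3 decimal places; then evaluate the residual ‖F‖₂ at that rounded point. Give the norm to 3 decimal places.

26.454

At (3, -3/2): F = (-34.000, -35.000).
Jacobian J = [[8·p·q + 2·p + 2, 4·p^2 + 8·q], [2·p·q - 4·p - q^2, p^2 - 2·p·q + 2·q]].
At the point, J = [[-28.000, 24.000], [-23.250, 15.000]] (det J = 138.000).
Solving J·Δ = −F gives Δ = (-2.391, -1.373).
Then the next iterate is (p, q)₁ = (0.609, -2.873).
Re-evaluating at (0.609, -2.873): F = (26.34323, 2.42006), so ‖F‖₂ = 26.454.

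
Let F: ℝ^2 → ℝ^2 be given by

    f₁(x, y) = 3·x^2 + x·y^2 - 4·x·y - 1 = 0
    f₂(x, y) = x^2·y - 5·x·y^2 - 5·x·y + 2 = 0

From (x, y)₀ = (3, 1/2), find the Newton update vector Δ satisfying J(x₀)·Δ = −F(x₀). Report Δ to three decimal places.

(-1.375, -0.177)

At (3, 1/2): F = (20.750, -4.750).
Jacobian J = [[6·x + y^2 - 4·y, 2·x·y - 4·x], [2·x·y - 5·y^2 - 5·y, x^2 - 10·x·y - 5·x]].
At the point, J = [[16.250, -9.000], [-0.750, -21.000]] (det J = -348.000).
Solving J·Δ = −F gives Δ = (-1.375, -0.177).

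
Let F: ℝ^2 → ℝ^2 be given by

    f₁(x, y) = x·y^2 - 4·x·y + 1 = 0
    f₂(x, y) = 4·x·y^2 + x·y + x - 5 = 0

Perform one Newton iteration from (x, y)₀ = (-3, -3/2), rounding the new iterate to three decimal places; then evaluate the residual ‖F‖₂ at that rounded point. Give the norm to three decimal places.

At (-3, -3/2): F = (-23.750, -30.500).
Jacobian J = [[y^2 - 4·y, 2·x·y - 4·x], [4·y^2 + y + 1, 8·x·y + x]].
At the point, J = [[8.250, 21.000], [8.500, 33.000]] (det J = 93.750).
Solving J·Δ = −F gives Δ = (1.528, 0.531).
Then the next iterate is (x, y)₁ = (-1.472, -0.969).
Re-evaluating at (-1.472, -0.969): F = (-6.08762, -10.57423), so ‖F‖₂ = 12.201.

12.201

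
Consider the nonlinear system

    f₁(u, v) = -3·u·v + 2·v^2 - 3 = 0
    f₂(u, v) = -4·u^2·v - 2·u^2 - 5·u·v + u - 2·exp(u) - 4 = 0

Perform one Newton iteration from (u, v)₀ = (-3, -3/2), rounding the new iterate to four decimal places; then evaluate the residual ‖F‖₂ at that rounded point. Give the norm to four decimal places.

115.3664

At (-3, -3/2): F = (-12.0000, 6.400426).
Jacobian J = [[-3·v, -3·u + 4·v], [-8·u·v - 4·u - 5·v - 2·exp(u) + 1, -4·u^2 - 5·u]].
At the point, J = [[4.5000, 3.0000], [-15.599574, -21.0000]] (det J = -47.701278).
Solving J·Δ = −F gives Δ = (4.8803, -3.3205).
Then the next iterate is (u, v)₁ = (1.8803, -4.8205).
Re-evaluating at (1.8803, -4.8205): F = (70.666399, 91.190285), so ‖F‖₂ = 115.3664.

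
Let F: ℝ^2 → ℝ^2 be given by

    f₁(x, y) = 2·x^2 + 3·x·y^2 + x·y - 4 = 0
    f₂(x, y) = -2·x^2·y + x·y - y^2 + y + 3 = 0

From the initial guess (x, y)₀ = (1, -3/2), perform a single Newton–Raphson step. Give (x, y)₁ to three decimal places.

At (1, -3/2): F = (3.250, 0.750).
Jacobian J = [[4·x + 3·y^2 + y, 6·x·y + x], [-4·x·y + y, -2·x^2 + x - 2·y + 1]].
At the point, J = [[9.250, -8.000], [4.500, 3.000]] (det J = 63.750).
Solving J·Δ = −F gives Δ = (-0.247, 0.121).
Then the next iterate is (x, y)₁ = (0.753, -1.379).

(0.753, -1.379)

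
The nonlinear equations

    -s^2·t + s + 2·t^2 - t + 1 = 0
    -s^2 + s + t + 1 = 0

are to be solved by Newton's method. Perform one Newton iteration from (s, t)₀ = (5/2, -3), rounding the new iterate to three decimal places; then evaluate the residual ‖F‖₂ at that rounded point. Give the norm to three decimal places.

At (5/2, -3): F = (43.250, -5.750).
Jacobian J = [[-2·s·t + 1, -s^2 + 4·t - 1], [-2·s + 1, 1]].
At the point, J = [[16.000, -19.250], [-4.000, 1.000]] (det J = -61.000).
Solving J·Δ = −F gives Δ = (-1.106, 1.328).
Then the next iterate is (s, t)₁ = (1.394, -1.672).
Re-evaluating at (1.394, -1.672): F = (12.90626, -1.22124), so ‖F‖₂ = 12.964.

12.964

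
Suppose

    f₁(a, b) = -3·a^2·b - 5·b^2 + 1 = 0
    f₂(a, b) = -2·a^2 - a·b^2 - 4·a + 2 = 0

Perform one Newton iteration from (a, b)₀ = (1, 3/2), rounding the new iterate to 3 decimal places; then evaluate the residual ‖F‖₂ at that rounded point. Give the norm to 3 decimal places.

At (1, 3/2): F = (-14.750, -6.250).
Jacobian J = [[-6·a·b, -3·a^2 - 10·b], [-4·a - b^2 - 4, -2·a·b]].
At the point, J = [[-9.000, -18.000], [-10.250, -3.000]] (det J = -157.500).
Solving J·Δ = −F gives Δ = (-0.433, -0.603).
Then the next iterate is (a, b)₁ = (0.567, 0.897).
Re-evaluating at (0.567, 0.897): F = (-3.88817, -1.36719), so ‖F‖₂ = 4.122.

4.122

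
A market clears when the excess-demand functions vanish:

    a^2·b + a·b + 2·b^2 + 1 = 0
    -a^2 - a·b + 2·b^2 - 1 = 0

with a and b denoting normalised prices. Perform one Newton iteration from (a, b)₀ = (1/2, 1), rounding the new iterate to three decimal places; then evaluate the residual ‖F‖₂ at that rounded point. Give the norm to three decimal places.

1.497

At (1/2, 1): F = (3.750, 0.250).
Jacobian J = [[2·a·b + b, a^2 + a + 4·b], [-2·a - b, -a + 4·b]].
At the point, J = [[2.000, 4.750], [-2.000, 3.500]] (det J = 16.500).
Solving J·Δ = −F gives Δ = (-0.723, -0.485).
Then the next iterate is (a, b)₁ = (-0.223, 0.515).
Re-evaluating at (-0.223, 0.515): F = (1.44122, -0.40443), so ‖F‖₂ = 1.497.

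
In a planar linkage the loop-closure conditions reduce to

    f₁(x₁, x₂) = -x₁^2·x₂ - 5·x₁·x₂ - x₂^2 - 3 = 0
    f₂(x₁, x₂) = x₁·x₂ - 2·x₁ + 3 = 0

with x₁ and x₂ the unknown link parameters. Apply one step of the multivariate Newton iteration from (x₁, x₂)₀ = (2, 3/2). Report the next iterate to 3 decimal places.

(1.479, 0.370)

At (2, 3/2): F = (-26.250, 2.000).
Jacobian J = [[-2·x₁·x₂ - 5·x₂, -x₁^2 - 5·x₁ - 2·x₂], [x₂ - 2, x₁]].
At the point, J = [[-13.500, -17.000], [-0.500, 2.000]] (det J = -35.500).
Solving J·Δ = −F gives Δ = (-0.521, -1.130).
Then the next iterate is (x₁, x₂)₁ = (1.479, 0.370).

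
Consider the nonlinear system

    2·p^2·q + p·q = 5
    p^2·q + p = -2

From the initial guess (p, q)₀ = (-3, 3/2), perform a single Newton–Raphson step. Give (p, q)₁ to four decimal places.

(-4.0526, -0.8246)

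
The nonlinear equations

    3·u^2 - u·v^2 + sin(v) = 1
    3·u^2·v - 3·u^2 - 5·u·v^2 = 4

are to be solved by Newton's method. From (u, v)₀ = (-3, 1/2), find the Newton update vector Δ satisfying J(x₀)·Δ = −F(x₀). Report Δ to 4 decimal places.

(1.5027, 0.0501)

At (-3, 1/2): F = (27.229426, -13.7500).
Jacobian J = [[6·u - v^2, -2·u·v + cos(v)], [6·u·v - 6·u - 5·v^2, 3·u^2 - 10·u·v]].
At the point, J = [[-18.2500, 3.877583], [7.7500, 42.0000]] (det J = -796.551265).
Solving J·Δ = −F gives Δ = (1.5027, 0.0501).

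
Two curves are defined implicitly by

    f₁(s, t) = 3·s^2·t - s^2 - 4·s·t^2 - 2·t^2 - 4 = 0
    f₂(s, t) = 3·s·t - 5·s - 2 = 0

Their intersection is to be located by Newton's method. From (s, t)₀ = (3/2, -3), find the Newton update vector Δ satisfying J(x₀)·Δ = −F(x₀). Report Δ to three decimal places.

(-1.738, -0.296)

At (3/2, -3): F = (-98.500, -23.000).
Jacobian J = [[6·s·t - 2·s - 4·t^2, 3·s^2 - 8·s·t - 4·t], [3·t - 5, 3·s]].
At the point, J = [[-66.000, 54.750], [-14.000, 4.500]] (det J = 469.500).
Solving J·Δ = −F gives Δ = (-1.738, -0.296).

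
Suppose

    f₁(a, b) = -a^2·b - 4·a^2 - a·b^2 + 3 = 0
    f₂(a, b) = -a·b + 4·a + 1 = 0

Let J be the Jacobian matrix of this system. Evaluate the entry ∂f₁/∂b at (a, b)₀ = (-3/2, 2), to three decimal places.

3.750

∂f₁/∂b = -a^2 - 2·a·b.
At (-3/2, 2) this is 3.750.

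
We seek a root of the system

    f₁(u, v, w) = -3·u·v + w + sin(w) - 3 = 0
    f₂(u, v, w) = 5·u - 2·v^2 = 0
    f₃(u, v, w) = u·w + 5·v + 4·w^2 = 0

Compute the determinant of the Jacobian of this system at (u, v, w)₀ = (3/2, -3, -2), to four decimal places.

-1863.6412

J = [[-3·v, -3·u, cos(w) + 1], [5, -4·v, 0], [w, 5, u + 8·w]].
At the point, J = [[9.0000, -4.5000, 0.583853], [5.0000, 12.0000, 0.0000], [-2.0000, 5.0000, -14.5000]].
det J = -1863.6412.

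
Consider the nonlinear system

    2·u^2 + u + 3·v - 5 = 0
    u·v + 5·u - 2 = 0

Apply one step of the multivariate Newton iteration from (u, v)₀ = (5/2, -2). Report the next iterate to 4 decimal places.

At (5/2, -2): F = (4.0000, 5.5000).
Jacobian J = [[4·u + 1, 3], [v + 5, u]].
At the point, J = [[11.0000, 3.0000], [3.0000, 2.5000]] (det J = 18.5000).
Solving J·Δ = −F gives Δ = (0.3514, -2.6216).
Then the next iterate is (u, v)₁ = (2.8514, -4.6216).

(2.8514, -4.6216)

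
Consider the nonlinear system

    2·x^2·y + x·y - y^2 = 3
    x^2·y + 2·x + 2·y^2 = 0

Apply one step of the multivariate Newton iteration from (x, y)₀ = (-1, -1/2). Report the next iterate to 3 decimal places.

(0.033, 0.600)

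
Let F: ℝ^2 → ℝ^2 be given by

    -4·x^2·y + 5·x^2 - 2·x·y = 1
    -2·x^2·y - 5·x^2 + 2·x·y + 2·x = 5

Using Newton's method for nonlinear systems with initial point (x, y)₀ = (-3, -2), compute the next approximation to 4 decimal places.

(-1.5570, -2.0928)

At (-3, -2): F = (104.0000, -8.0000).
Jacobian J = [[-8·x·y + 10·x - 2·y, -4·x^2 - 2·x], [-4·x·y - 10·x + 2·y + 2, -2·x^2 + 2·x]].
At the point, J = [[-74.0000, -30.0000], [4.0000, -24.0000]] (det J = 1896.0000).
Solving J·Δ = −F gives Δ = (1.4430, -0.0928).
Then the next iterate is (x, y)₁ = (-1.5570, -2.0928).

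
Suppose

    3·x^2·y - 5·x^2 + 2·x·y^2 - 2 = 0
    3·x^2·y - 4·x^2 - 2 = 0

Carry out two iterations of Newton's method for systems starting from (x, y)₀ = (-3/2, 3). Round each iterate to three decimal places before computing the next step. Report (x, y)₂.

(-0.399, 1.184)

At (-3/2, 3): F = (-20.000, 9.250).
Jacobian J = [[6·x·y - 10·x + 2·y^2, 3·x^2 + 4·x·y], [6·x·y - 8·x, 3·x^2]].
At the point, J = [[6.000, -11.250], [-15.000, 6.750]] (det J = -128.250).
Solving J·Δ = −F gives Δ = (-0.241, -1.906).
Then the next iterate is (x, y)₁ = (-1.741, 1.094).
Round to (-1.741, 1.094) and repeat: F = (-11.37478, -4.17632), J = [[8.37575, 1.47463], [2.50008, 9.09324]].
Δ = (1.342, 0.090), so (x, y)₂ = (-0.399, 1.184).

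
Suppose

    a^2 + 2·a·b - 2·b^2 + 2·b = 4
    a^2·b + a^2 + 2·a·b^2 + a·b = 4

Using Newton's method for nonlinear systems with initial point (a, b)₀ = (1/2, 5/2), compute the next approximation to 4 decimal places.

At (1/2, 5/2): F = (-8.7500, 4.3750).
Jacobian J = [[2·a + 2·b, 2·a - 4·b + 2], [2·a·b + 2·a + 2·b^2 + b, a^2 + 4·a·b + a]].
At the point, J = [[6.0000, -7.0000], [18.5000, 5.7500]] (det J = 164.0000).
Solving J·Δ = −F gives Δ = (0.1200, -1.1471).
Then the next iterate is (a, b)₁ = (0.6200, 1.3529).

(0.6200, 1.3529)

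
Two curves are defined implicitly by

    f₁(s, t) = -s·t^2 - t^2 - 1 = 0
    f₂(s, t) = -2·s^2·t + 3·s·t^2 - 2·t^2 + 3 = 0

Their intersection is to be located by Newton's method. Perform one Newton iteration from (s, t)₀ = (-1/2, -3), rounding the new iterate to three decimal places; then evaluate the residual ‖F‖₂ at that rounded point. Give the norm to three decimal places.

5.470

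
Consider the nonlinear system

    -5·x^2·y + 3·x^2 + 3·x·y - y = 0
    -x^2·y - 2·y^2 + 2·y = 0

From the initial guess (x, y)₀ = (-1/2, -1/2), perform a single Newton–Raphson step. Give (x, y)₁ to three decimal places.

(-0.333, -0.111)

At (-1/2, -1/2): F = (2.625, -1.375).
Jacobian J = [[-10·x·y + 6·x + 3·y, -5·x^2 + 3·x - 1], [-2·x·y, -x^2 - 4·y + 2]].
At the point, J = [[-7.000, -3.750], [-0.500, 3.750]] (det J = -28.125).
Solving J·Δ = −F gives Δ = (0.167, 0.389).
Then the next iterate is (x, y)₁ = (-0.333, -0.111).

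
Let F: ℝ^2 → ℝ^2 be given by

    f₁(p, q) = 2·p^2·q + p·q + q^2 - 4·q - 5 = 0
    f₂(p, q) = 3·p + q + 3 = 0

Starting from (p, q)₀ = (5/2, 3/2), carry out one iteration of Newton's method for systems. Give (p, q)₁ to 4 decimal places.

(-3.5490, 7.6471)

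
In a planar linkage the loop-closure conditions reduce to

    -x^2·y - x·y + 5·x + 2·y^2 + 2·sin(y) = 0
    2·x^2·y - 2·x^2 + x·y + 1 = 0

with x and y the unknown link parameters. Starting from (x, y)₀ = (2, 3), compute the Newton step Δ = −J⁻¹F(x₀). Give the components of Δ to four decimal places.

(0.0587, -2.4116)

At (2, 3): F = (10.282240, 23.0000).
Jacobian J = [[-2·x·y - y + 5, -x^2 - x + 4·y + 2·cos(y)], [4·x·y - 4·x + y, 2·x^2 + x]].
At the point, J = [[-10.0000, 4.020015], [19.0000, 10.0000]] (det J = -176.380285).
Solving J·Δ = −F gives Δ = (0.0587, -2.4116).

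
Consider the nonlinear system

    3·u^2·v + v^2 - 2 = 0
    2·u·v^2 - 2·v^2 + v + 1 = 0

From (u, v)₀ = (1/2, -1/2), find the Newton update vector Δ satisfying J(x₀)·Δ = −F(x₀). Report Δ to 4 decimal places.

(-1.4565, 0.2391)

At (1/2, -1/2): F = (-2.1250, 0.2500).
Jacobian J = [[6·u·v, 3·u^2 + 2·v], [2·v^2, 4·u·v - 4·v + 1]].
At the point, J = [[-1.5000, -0.2500], [0.5000, 2.0000]] (det J = -2.8750).
Solving J·Δ = −F gives Δ = (-1.4565, 0.2391).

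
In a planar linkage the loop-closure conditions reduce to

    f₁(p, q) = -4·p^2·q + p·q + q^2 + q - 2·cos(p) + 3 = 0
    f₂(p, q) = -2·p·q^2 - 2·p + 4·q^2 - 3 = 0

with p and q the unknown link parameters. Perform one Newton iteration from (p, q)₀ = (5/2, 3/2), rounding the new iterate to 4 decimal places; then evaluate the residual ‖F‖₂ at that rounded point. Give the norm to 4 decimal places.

At (5/2, 3/2): F = (-25.397713, -10.2500).
Jacobian J = [[-8·p·q + q + 2·sin(p), -4·p^2 + p + 2·q + 1], [-2·q^2 - 2, -4·p·q + 8·q]].
At the point, J = [[-27.303056, -18.5000], [-6.5000, -3.0000]] (det J = -38.340833).
Solving J·Δ = −F gives Δ = (-2.9585, 2.9934).
Then the next iterate is (p, q)₁ = (-0.4585, 4.4934).
Re-evaluating at (-0.4585, 4.4934): F = (20.051934, 97.194394), so ‖F‖₂ = 99.2413.

99.2413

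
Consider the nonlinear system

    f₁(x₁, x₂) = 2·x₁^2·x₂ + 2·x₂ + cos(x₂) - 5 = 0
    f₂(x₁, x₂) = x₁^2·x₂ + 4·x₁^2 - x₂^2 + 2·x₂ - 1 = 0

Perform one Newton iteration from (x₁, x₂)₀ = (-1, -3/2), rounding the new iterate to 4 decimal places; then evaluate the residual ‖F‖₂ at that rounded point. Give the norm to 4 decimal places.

At (-1, -3/2): F = (-10.929263, -3.7500).
Jacobian J = [[4·x₁·x₂, 2·x₁^2 - sin(x₂) + 2], [2·x₁·x₂ + 8·x₁, x₁^2 - 2·x₂ + 2]].
At the point, J = [[6.0000, 4.997495], [-5.0000, 6.0000]] (det J = 60.987475).
Solving J·Δ = −F gives Δ = (0.7679, 1.2650).
Then the next iterate is (x₁, x₂)₁ = (-0.2321, -0.2350).
Re-evaluating at (-0.2321, -0.2350): F = (-4.522805, -1.322403), so ‖F‖₂ = 4.7122.

4.7122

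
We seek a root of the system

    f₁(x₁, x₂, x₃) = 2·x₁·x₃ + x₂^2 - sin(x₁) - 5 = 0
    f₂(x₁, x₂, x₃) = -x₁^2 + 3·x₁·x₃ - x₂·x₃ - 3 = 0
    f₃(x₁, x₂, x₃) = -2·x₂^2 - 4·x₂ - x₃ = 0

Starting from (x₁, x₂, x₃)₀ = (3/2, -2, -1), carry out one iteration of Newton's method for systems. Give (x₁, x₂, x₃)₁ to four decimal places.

(-0.0085, -2.1408, -0.5631)

At (3/2, -2, -1): F = (-4.997495, -11.7500, 1.0000).
Jacobian J = [[2·x₃ - cos(x₁), 2·x₂, 2·x₁], [-2·x₁ + 3·x₃, -x₃, 3·x₁ - x₂], [0, -4·x₂ - 4, -1]].
At the point, J = [[-2.070737, -4.0000, 3.0000], [-6.0000, 1.0000, 6.5000], [0.0000, 4.0000, -1.0000]] (det J = 7.909904).
Solving J·Δ = −F gives Δ = (-1.5085, -0.1408, 0.4369).
Then the next iterate is (x₁, x₂, x₃)₁ = (-0.0085, -2.1408, -0.5631).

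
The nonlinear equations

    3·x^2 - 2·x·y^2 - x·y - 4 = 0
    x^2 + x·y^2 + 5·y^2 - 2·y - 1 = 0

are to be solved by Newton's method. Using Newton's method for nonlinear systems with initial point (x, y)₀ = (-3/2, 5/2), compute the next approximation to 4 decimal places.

At (-3/2, 5/2): F = (25.2500, 18.1250).
Jacobian J = [[6·x - 2·y^2 - y, -4·x·y - x], [2·x + y^2, 2·x·y + 10·y - 2]].
At the point, J = [[-24.0000, 16.5000], [3.2500, 15.5000]] (det J = -425.6250).
Solving J·Δ = −F gives Δ = (0.2169, -1.2148).
Then the next iterate is (x, y)₁ = (-1.2831, 1.2852).

(-1.2831, 1.2852)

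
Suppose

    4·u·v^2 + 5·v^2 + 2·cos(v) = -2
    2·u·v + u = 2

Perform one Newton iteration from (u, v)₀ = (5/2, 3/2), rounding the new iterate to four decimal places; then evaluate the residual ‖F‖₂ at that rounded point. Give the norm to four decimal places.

11.8869

At (5/2, 3/2): F = (35.891474, 8.0000).
Jacobian J = [[4·v^2, 8·u·v + 10·v - 2·sin(v)], [2·v + 1, 2·u]].
At the point, J = [[9.0000, 43.005010], [4.0000, 5.0000]] (det J = -127.020040).
Solving J·Δ = −F gives Δ = (-1.2957, -0.5634).
Then the next iterate is (u, v)₁ = (1.2043, 0.9366).
Re-evaluating at (1.2043, 0.9366): F = (11.796900, 1.460195), so ‖F‖₂ = 11.8869.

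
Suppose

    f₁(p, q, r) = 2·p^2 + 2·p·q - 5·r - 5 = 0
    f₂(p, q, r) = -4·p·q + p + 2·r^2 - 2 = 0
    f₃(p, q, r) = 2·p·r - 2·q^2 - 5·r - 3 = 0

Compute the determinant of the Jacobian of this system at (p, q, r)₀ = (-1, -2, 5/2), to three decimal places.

378.000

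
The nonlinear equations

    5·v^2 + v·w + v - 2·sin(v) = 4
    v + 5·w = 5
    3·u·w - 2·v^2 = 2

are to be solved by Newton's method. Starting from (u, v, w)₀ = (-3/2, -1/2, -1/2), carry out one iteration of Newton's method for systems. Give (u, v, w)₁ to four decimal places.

(-7.3591, -0.9616, 1.1923)

At (-3/2, -1/2, -1/2): F = (-2.041149, -8.0000, -0.2500).
Jacobian J = [[0, 10·v + w - 2·cos(v) + 1, v], [0, 1, 5], [3·w, -4·v, 3·u]].
At the point, J = [[0.0000, -6.255165, -0.5000], [0.0000, 1.0000, 5.0000], [-1.5000, 2.0000, -4.5000]] (det J = 46.163738).
Solving J·Δ = −F gives Δ = (-5.8591, -0.4616, 1.6923).
Then the next iterate is (u, v, w)₁ = (-7.3591, -0.9616, 1.1923).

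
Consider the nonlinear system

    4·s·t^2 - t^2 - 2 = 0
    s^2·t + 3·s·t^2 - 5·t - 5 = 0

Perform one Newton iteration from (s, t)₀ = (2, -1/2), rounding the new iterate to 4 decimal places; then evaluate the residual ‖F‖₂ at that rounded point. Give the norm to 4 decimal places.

At (2, -1/2): F = (-0.2500, -3.0000).
Jacobian J = [[4·t^2, 8·s·t - 2·t], [2·s·t + 3·t^2, s^2 + 6·s·t - 5]].
At the point, J = [[1.0000, -7.0000], [-1.2500, -7.0000]] (det J = -15.7500).
Solving J·Δ = −F gives Δ = (-1.2222, -0.2103).
Then the next iterate is (s, t)₁ = (0.7778, -0.7103).
Re-evaluating at (0.7778, -0.7103): F = (-0.934845, -0.700951), so ‖F‖₂ = 1.1684.

1.1684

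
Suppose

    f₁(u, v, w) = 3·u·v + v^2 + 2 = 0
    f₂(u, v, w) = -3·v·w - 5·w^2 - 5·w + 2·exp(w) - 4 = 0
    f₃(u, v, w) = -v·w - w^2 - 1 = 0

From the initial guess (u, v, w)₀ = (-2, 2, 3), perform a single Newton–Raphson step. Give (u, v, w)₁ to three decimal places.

At (-2, 2, 3): F = (-6.000, -41.82893, -16.000).
Jacobian J = [[3·v, 3·u + 2·v, 0], [0, -3·w, -3·v - 10·w + 2·exp(w) - 5], [0, -w, -v - 2·w]].
At the point, J = [[6.000, -2.000, 0.000], [0.000, -9.000, -0.82893], [0.000, -3.000, -8.000]] (det J = 417.07933).
Solving J·Δ = −F gives Δ = (-0.541, -4.623, -0.266).
Then the next iterate is (u, v, w)₁ = (-2.541, -2.623, 2.734).

(-2.541, -2.623, 2.734)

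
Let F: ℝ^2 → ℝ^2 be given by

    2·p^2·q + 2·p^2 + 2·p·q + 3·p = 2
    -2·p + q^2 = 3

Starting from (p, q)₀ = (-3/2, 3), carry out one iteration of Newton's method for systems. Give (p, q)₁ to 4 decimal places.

(-1.4828, 1.5057)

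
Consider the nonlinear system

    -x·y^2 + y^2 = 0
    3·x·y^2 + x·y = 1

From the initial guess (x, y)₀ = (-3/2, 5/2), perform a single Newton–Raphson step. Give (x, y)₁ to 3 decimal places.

(-1.189, 1.405)

At (-3/2, 5/2): F = (15.625, -32.875).
Jacobian J = [[-y^2, -2·x·y + 2·y], [3·y^2 + y, 6·x·y + x]].
At the point, J = [[-6.250, 12.500], [21.250, -24.000]] (det J = -115.625).
Solving J·Δ = −F gives Δ = (0.311, -1.095).
Then the next iterate is (x, y)₁ = (-1.189, 1.405).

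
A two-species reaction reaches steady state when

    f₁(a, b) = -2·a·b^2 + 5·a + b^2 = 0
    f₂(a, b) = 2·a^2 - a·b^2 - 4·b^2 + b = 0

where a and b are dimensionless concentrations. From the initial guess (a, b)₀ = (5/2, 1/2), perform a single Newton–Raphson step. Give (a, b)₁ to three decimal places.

At (5/2, 1/2): F = (11.500, 11.375).
Jacobian J = [[-2·b^2 + 5, -4·a·b + 2·b], [4·a - b^2, -2·a·b - 8·b + 1]].
At the point, J = [[4.500, -4.000], [9.750, -5.500]] (det J = 14.250).
Solving J·Δ = −F gives Δ = (1.246, 4.276).
Then the next iterate is (a, b)₁ = (3.746, 4.776).

(3.746, 4.776)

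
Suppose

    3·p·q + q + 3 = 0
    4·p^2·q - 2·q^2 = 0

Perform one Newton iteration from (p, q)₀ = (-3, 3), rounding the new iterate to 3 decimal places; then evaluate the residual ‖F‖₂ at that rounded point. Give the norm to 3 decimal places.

22.265

At (-3, 3): F = (-21.000, 90.000).
Jacobian J = [[3·q, 3·p + 1], [8·p·q, 4·p^2 - 4·q]].
At the point, J = [[9.000, -8.000], [-72.000, 24.000]] (det J = -360.000).
Solving J·Δ = −F gives Δ = (0.600, -1.950).
Then the next iterate is (p, q)₁ = (-2.400, 1.050).
Re-evaluating at (-2.400, 1.050): F = (-3.510, 21.987), so ‖F‖₂ = 22.265.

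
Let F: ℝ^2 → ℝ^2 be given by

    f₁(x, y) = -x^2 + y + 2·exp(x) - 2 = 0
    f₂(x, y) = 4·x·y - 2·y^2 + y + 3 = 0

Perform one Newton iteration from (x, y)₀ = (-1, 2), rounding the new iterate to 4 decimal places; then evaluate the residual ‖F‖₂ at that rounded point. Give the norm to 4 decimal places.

At (-1, 2): F = (-0.264241, -11.0000).
Jacobian J = [[-2·x + 2·exp(x), 1], [4·y, 4·x - 4·y + 1]].
At the point, J = [[2.735759, 1.0000], [8.0000, -11.0000]] (det J = -38.093348).
Solving J·Δ = −F gives Δ = (0.3651, -0.7345).
Then the next iterate is (x, y)₁ = (-0.6349, 1.2655).
Re-evaluating at (-0.6349, 1.2655): F = (-0.077621, -2.151344), so ‖F‖₂ = 2.1527.

2.1527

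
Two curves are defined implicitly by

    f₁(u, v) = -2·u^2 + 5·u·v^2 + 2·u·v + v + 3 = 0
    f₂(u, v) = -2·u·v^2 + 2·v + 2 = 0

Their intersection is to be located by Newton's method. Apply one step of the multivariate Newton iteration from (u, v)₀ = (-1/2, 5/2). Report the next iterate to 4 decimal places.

At (-1/2, 5/2): F = (-13.1250, 13.2500).
Jacobian J = [[-4·u + 5·v^2 + 2·v, 10·u·v + 2·u + 1], [-2·v^2, -4·u·v + 2]].
At the point, J = [[38.2500, -12.5000], [-12.5000, 7.0000]] (det J = 111.5000).
Solving J·Δ = −F gives Δ = (-0.6614, -3.0740).
Then the next iterate is (u, v)₁ = (-1.1614, -0.5740).

(-1.1614, -0.5740)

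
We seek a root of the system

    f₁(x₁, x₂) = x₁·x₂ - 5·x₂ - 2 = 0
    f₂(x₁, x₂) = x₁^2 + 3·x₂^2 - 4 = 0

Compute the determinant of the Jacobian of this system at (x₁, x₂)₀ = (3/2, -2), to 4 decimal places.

34.5000

J = [[x₂, x₁ - 5], [2·x₁, 6·x₂]].
At the point, J = [[-2.0000, -3.5000], [3.0000, -12.0000]].
det J = 34.5000.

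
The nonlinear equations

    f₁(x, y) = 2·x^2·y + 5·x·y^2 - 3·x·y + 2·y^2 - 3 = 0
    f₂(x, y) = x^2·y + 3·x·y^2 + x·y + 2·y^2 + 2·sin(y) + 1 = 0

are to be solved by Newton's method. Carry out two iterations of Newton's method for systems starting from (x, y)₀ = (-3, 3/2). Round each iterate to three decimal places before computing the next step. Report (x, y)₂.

At (-3, 3/2): F = (8.250, -3.75501).
Jacobian J = [[4·x·y + 5·y^2 - 3·y, 2·x^2 + 10·x·y - 3·x + 4·y], [2·x·y + 3·y^2 + y, x^2 + 6·x·y + x + 4·y + 2·cos(y)]].
At the point, J = [[-11.250, -12.000], [-0.750, -14.85853]] (det J = 158.15841).
Solving J·Δ = −F gives Δ = (1.060, -0.306).
Then the next iterate is (x, y)₁ = (-1.940, 1.194).
Round to (-1.940, 1.194) and repeat: F = (1.95916, -0.40885), J = [[-5.71926, -5.04040], [0.83819, -6.56267]].
Δ = (0.357, -0.017), so (x, y)₂ = (-1.583, 1.177).

(-1.583, 1.177)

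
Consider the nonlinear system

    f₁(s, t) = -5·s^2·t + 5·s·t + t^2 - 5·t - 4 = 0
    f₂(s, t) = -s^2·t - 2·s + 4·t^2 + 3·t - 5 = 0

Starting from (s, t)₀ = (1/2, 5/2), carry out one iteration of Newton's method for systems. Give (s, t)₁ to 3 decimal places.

(35.067, 8.200)

At (1/2, 5/2): F = (-7.125, 25.875).
Jacobian J = [[-10·s·t + 5·t, -5·s^2 + 5·s + 2·t - 5], [-2·s·t - 2, -s^2 + 8·t + 3]].
At the point, J = [[0.000, 1.250], [-4.500, 22.750]] (det J = 5.625).
Solving J·Δ = −F gives Δ = (34.567, 5.700).
Then the next iterate is (s, t)₁ = (35.067, 8.200).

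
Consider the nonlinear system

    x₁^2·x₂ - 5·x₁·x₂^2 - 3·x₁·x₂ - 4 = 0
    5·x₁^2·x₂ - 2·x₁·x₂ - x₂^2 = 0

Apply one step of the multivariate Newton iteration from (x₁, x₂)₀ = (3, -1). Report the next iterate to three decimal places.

(2.178, -0.586)

At (3, -1): F = (-19.000, -40.000).
Jacobian J = [[2·x₁·x₂ - 5·x₂^2 - 3·x₂, x₁^2 - 10·x₁·x₂ - 3·x₁], [10·x₁·x₂ - 2·x₂, 5·x₁^2 - 2·x₁ - 2·x₂]].
At the point, J = [[-8.000, 30.000], [-28.000, 41.000]] (det J = 512.000).
Solving J·Δ = −F gives Δ = (-0.822, 0.414).
Then the next iterate is (x₁, x₂)₁ = (2.178, -0.586).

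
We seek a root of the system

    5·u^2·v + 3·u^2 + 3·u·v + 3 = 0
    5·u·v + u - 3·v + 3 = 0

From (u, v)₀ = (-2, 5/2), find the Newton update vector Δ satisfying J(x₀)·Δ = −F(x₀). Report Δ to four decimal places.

(0.4023, -2.0053)

At (-2, 5/2): F = (50.0000, -31.5000).
Jacobian J = [[10·u·v + 6·u + 3·v, 5·u^2 + 3·u], [5·v + 1, 5·u - 3]].
At the point, J = [[-54.5000, 14.0000], [13.5000, -13.0000]] (det J = 519.5000).
Solving J·Δ = −F gives Δ = (0.4023, -2.0053).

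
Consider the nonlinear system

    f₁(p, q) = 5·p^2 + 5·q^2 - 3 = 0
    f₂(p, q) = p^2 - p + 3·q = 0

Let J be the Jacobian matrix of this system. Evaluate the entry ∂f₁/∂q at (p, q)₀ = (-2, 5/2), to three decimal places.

25.000

∂f₁/∂q = 10·q.
At (-2, 5/2) this is 25.000.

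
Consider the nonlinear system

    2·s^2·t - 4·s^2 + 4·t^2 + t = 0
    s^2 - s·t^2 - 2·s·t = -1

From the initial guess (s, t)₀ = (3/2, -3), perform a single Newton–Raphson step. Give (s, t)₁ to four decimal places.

At (3/2, -3): F = (10.5000, -1.2500).
Jacobian J = [[4·s·t - 8·s, 2·s^2 + 8·t + 1], [2·s - t^2 - 2·t, -2·s·t - 2·s]].
At the point, J = [[-30.0000, -18.5000], [0.0000, 6.0000]] (det J = -180.0000).
Solving J·Δ = −F gives Δ = (0.2215, 0.2083).
Then the next iterate is (s, t)₁ = (1.7215, -2.7917).

(1.7215, -2.7917)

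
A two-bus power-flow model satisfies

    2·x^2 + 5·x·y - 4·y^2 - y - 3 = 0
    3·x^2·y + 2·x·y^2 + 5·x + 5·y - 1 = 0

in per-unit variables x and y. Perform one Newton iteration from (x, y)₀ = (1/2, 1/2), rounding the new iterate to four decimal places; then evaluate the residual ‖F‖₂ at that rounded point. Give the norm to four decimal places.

3.3809

At (1/2, 1/2): F = (-2.7500, 4.6250).
Jacobian J = [[4·x + 5·y, 5·x - 8·y - 1], [6·x·y + 2·y^2 + 5, 3·x^2 + 4·x·y + 5]].
At the point, J = [[4.5000, -2.5000], [7.0000, 6.7500]] (det J = 47.8750).
Solving J·Δ = −F gives Δ = (0.1462, -0.8368).
Then the next iterate is (x, y)₁ = (0.6462, -0.3368).
Re-evaluating at (0.6462, -0.3368): F = (-3.369989, 0.271685), so ‖F‖₂ = 3.3809.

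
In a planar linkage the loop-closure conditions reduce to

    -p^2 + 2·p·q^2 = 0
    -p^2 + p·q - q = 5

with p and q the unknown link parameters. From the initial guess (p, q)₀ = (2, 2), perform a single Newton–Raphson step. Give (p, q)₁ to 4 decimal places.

(-1.4444, 2.1111)

At (2, 2): F = (12.0000, -7.0000).
Jacobian J = [[-2·p + 2·q^2, 4·p·q], [-2·p + q, p - 1]].
At the point, J = [[4.0000, 16.0000], [-2.0000, 1.0000]] (det J = 36.0000).
Solving J·Δ = −F gives Δ = (-3.4444, 0.1111).
Then the next iterate is (p, q)₁ = (-1.4444, 2.1111).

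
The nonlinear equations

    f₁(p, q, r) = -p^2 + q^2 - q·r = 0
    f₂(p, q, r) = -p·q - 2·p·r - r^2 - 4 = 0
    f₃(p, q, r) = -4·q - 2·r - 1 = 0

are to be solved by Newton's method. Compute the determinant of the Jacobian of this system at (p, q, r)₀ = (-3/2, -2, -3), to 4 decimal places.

19.0000

J = [[-2·p, 2·q - r, -q], [-q - 2·r, -p, -2·p - 2·r], [0, -4, -2]].
At the point, J = [[3.0000, -1.0000, 2.0000], [8.0000, 1.5000, 9.0000], [0.0000, -4.0000, -2.0000]].
det J = 19.0000.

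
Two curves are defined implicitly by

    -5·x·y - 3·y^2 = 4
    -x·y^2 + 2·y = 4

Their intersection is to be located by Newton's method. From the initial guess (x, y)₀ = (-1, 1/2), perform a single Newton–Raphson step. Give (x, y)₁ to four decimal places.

(-1.1786, 1.4018)

At (-1, 1/2): F = (-2.2500, -2.7500).
Jacobian J = [[-5·y, -5·x - 6·y], [-y^2, -2·x·y + 2]].
At the point, J = [[-2.5000, 2.0000], [-0.2500, 3.0000]] (det J = -7.0000).
Solving J·Δ = −F gives Δ = (-0.1786, 0.9018).
Then the next iterate is (x, y)₁ = (-1.1786, 1.4018).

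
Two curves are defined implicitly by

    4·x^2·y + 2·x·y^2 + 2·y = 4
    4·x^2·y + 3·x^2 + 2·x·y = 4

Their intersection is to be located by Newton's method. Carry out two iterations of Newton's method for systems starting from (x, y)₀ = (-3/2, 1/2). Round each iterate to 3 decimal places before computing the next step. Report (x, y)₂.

At (-3/2, 1/2): F = (0.750, 5.750).
Jacobian J = [[8·x·y + 2·y^2, 4·x^2 + 4·x·y + 2], [8·x·y + 6·x + 2·y, 4·x^2 + 2·x]].
At the point, J = [[-5.500, 8.000], [-14.000, 6.000]] (det J = 79.000).
Solving J·Δ = −F gives Δ = (0.525, 0.267).
Then the next iterate is (x, y)₁ = (-0.975, 0.767).
Round to (-0.975, 0.767) and repeat: F = (-0.69665, 0.27274), J = [[-4.80602, 2.81120], [-10.29860, 1.85250]].
Δ = (0.103, 0.423), so (x, y)₂ = (-0.872, 1.190).

(-0.872, 1.190)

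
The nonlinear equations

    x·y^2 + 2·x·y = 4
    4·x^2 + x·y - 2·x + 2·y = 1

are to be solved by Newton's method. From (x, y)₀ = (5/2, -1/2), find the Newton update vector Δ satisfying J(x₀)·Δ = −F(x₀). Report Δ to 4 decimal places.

At (5/2, -1/2): F = (-5.8750, 16.7500).
Jacobian J = [[y^2 + 2·y, 2·x·y + 2·x], [8·x + y - 2, x + 2]].
At the point, J = [[-0.7500, 2.5000], [17.5000, 4.5000]] (det J = -47.1250).
Solving J·Δ = −F gives Δ = (-1.4496, 1.9151).

(-1.4496, 1.9151)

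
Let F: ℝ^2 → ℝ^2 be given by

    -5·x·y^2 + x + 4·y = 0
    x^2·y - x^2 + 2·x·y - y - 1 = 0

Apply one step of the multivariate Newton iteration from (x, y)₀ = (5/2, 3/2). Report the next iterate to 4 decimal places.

At (5/2, 3/2): F = (-19.6250, 8.1250).
Jacobian J = [[-5·y^2 + 1, -10·x·y + 4], [2·x·y - 2·x + 2·y, x^2 + 2·x - 1]].
At the point, J = [[-10.2500, -33.5000], [5.5000, 10.2500]] (det J = 79.1875).
Solving J·Δ = −F gives Δ = (-0.8970, -0.3114).
Then the next iterate is (x, y)₁ = (1.6030, 1.1886).

(1.6030, 1.1886)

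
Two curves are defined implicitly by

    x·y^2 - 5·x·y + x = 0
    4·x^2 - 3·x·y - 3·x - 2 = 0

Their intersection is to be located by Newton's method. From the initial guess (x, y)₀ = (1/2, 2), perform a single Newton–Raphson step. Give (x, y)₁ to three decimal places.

(0.300, -1.000)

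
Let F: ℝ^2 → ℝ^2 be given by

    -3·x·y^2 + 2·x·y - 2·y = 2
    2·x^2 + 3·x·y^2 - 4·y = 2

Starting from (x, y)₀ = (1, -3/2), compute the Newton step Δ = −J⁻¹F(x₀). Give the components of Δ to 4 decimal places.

At (1, -3/2): F = (-8.7500, 12.7500).
Jacobian J = [[-3·y^2 + 2·y, -6·x·y + 2·x - 2], [4·x + 3·y^2, 6·x·y - 4]].
At the point, J = [[-9.7500, 9.0000], [10.7500, -13.0000]] (det J = 30.0000).
Solving J·Δ = −F gives Δ = (0.0333, 1.0083).

(0.0333, 1.0083)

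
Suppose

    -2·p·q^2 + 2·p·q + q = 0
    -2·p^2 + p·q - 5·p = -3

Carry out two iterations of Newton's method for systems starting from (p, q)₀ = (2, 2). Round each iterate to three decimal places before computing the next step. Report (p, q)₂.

At (2, 2): F = (-6.000, -11.000).
Jacobian J = [[-2·q^2 + 2·q, -4·p·q + 2·p + 1], [-4·p + q - 5, p]].
At the point, J = [[-4.000, -11.000], [-11.000, 2.000]] (det J = -129.000).
Solving J·Δ = −F gives Δ = (-1.031, -0.171).
Then the next iterate is (p, q)₁ = (0.969, 1.829).
Round to (0.969, 1.829) and repeat: F = (-1.10948, -1.95062), J = [[-3.03248, -4.15120], [-7.047, 0.969]].
Δ = (-0.285, -0.059), so (p, q)₂ = (0.684, 1.770).

(0.684, 1.770)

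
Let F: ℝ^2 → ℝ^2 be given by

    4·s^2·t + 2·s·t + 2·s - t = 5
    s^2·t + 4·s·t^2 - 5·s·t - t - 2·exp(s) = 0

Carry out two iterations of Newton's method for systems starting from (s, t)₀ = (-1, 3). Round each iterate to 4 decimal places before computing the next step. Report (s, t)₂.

At (-1, 3): F = (-4.0000, -21.735759).
Jacobian J = [[8·s·t + 2·t + 2, 4·s^2 + 2·s - 1], [2·s·t + 4·t^2 - 5·t - 2·exp(s), s^2 + 8·s·t - 5·s - 1]].
At the point, J = [[-16.0000, 1.0000], [14.264241, -19.0000]] (det J = 289.735759).
Solving J·Δ = −F gives Δ = (-0.3373, -1.3972).
Then the next iterate is (s, t)₁ = (-1.3373, 1.6028).
Round to (-1.3373, 1.6028) and repeat: F = (-2.098643, -2.286306), J = [[-11.941796, 3.478885], [-2.550085, -9.672524]].
Δ = (-0.2272, -0.1765), so (s, t)₂ = (-1.5645, 1.4263).

(-1.5645, 1.4263)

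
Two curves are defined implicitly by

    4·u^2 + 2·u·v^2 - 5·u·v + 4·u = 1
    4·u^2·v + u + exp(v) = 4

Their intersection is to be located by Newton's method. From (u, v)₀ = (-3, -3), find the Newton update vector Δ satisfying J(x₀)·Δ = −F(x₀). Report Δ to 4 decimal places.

(0.9595, 1.2456)

At (-3, -3): F = (-76.0000, -114.950213).
Jacobian J = [[8·u + 2·v^2 - 5·v + 4, 4·u·v - 5·u], [8·u·v + 1, 4·u^2 + exp(v)]].
At the point, J = [[13.0000, 51.0000], [73.0000, 36.049787]] (det J = -3254.352768).
Solving J·Δ = −F gives Δ = (0.9595, 1.2456).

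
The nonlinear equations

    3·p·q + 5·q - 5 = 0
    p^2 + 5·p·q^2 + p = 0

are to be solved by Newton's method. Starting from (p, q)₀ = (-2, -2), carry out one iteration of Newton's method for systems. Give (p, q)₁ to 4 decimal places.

At (-2, -2): F = (-3.0000, -38.0000).
Jacobian J = [[3·q, 3·p + 5], [2·p + 5·q^2 + 1, 10·p·q]].
At the point, J = [[-6.0000, -1.0000], [17.0000, 40.0000]] (det J = -223.0000).
Solving J·Δ = −F gives Δ = (-0.7085, 1.2511).
Then the next iterate is (p, q)₁ = (-2.7085, -0.7489).

(-2.7085, -0.7489)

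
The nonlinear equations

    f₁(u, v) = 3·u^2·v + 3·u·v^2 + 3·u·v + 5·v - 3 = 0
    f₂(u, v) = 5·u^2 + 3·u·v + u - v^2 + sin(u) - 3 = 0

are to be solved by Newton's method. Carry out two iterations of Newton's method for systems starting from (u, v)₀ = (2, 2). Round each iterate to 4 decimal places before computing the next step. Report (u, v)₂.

At (2, 2): F = (67.0000, 27.909297).
Jacobian J = [[6·u·v + 3·v^2 + 3·v, 3·u^2 + 6·u·v + 3·u + 5], [10·u + 3·v + cos(u) + 1, 3·u - 2·v]].
At the point, J = [[42.0000, 47.0000], [26.583853, 2.0000]] (det J = -1165.441099).
Solving J·Δ = −F gives Δ = (-1.0106, -0.5225).
Then the next iterate is (u, v)₁ = (0.9894, 1.4775).
Round to (0.9894, 1.4775) and repeat: F = (19.591644, 5.922168), J = [[19.752550, 19.675968], [15.875691, 0.0132]].
Δ = (-0.3725, -0.6217), so (u, v)₂ = (0.6169, 0.8558).

(0.6169, 0.8558)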